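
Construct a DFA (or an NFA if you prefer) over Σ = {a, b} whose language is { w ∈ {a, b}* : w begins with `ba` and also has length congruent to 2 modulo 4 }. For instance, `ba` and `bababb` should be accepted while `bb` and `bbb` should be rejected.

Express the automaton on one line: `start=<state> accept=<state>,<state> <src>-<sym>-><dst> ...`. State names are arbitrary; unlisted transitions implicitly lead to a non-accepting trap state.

start=q0 accept=q4 q0-a->q1 q0-b->q2 q1-a->q3 q1-b->q3 q2-a->q4 q2-b->q3 q3-a->q5 q3-b->q5 q4-a->q6 q4-b->q6 q5-a->q7 q5-b->q7 q6-a->q8 q6-b->q8 q7-a->q1 q7-b->q1 q8-a->q9 q8-b->q9 q9-a->q4 q9-b->q4

Run two small machines in parallel and take their product. One (4 states) tracks whether the input so far still matches the prefix `ba`; the other (4 states) tracks the input length modulo 4. Each combined state is a pair, one component from each; accept when both components accept.
A 10-state machine:
        a   b  
>  q0   q1  q2 
   q1   q3  q3 
   q2   q4  q3 
   q3   q5  q5 
 * q4   q6  q6 
   q5   q7  q7 
   q6   q8  q8 
   q7   q1  q1 
   q8   q9  q9 
   q9   q4  q4 
(> = start, * = accepting)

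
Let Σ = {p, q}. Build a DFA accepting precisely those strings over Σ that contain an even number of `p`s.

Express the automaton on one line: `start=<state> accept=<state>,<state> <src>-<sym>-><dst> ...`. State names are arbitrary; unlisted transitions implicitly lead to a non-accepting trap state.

Keep the running count of `p`s modulo 2: each `p` advances along the cycle A → B → A while other symbols loop. Accept at A.
A 2-state machine:
       p  q 
>* A   B  A 
   B   A  B 
(> = start, * = accepting)

start=A accept=A A-p->B A-q->A B-p->A B-q->B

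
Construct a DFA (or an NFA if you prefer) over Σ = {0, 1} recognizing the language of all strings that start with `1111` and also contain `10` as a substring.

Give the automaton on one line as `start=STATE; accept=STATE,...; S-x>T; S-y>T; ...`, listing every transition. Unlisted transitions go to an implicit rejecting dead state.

Build one automaton per condition and run them in lockstep. One (6 states) tracks whether the input so far still matches the prefix `1111`; the other (3 states) tracks whether and how much of `10` has been seen. Each combined state is a pair, one component from each; accept when both components accept. After merging equivalent states the machine shrinks.
        0   1  
>  q0   q1  q2 
   q1   q1  q1 
   q2   q1  q3 
   q3   q1  q4 
   q4   q1  q5 
   q5   q6  q5 
 * q6   q6  q6 
(> = start, * = accepting)

start=q0; accept=q6; q0-0>q1; q0-1>q2; q1-0>q1; q1-1>q1; q2-0>q1; q2-1>q3; q3-0>q1; q3-1>q4; q4-0>q1; q4-1>q5; q5-0>q6; q5-1>q5; q6-0>q6; q6-1>q6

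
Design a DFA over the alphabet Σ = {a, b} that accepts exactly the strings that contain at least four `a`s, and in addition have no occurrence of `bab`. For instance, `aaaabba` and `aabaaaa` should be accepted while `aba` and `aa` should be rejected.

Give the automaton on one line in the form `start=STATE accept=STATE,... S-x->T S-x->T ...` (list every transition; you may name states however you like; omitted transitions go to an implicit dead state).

Build one automaton per condition and run them in lockstep. One (6 states) tracks the count of `a`s, saturating at 5; the other (4 states) tracks partial matches of the forbidden pattern `bab`. Each combined state is a pair, one component from each; accept when both components accept.
22 states suffice.
          a    b  
>  s0     s1   s2 
   s1     s3   s4 
   s2     s5   s2 
   s3     s6   s7 
   s4     s8   s4 
   s5     s3   s9 
   s6    s10  s11 
   s7    s12   s7 
   s8     s6  s13 
   s9    s13   s9 
 * s10   s14  s15 
   s11   s16  s11 
   s12   s10  s17 
   s13   s17  s13 
 * s14   s14  s18 
 * s15   s19  s15 
 * s16   s14  s20 
   s17   s20  s17 
 * s18   s19  s18 
 * s19   s14  s21 
   s20   s21  s20 
   s21   s21  s21 
(> = start, * = accepting)

start=s0 accept=s10,s14,s15,s16,s18,s19 s0-a->s1 s0-b->s2 s1-a->s3 s1-b->s4 s2-a->s5 s2-b->s2 s3-a->s6 s3-b->s7 s4-a->s8 s4-b->s4 s5-a->s3 s5-b->s9 s6-a->s10 s6-b->s11 s7-a->s12 s7-b->s7 s8-a->s6 s8-b->s13 s9-a->s13 s9-b->s9 s10-a->s14 s10-b->s15 s11-a->s16 s11-b->s11 s12-a->s10 s12-b->s17 s13-a->s17 s13-b->s13 s14-a->s14 s14-b->s18 s15-a->s19 s15-b->s15 s16-a->s14 s16-b->s20 s17-a->s20 s17-b->s17 s18-a->s19 s18-b->s18 s19-a->s14 s19-b->s21 s20-a->s21 s20-b->s20 s21-a->s21 s21-b->s21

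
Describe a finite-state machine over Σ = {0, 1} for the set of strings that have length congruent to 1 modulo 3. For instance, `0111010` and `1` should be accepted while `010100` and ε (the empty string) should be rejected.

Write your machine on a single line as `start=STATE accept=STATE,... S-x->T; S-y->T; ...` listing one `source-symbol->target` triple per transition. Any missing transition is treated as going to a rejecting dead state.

start=s0; accept=s1; s0-0->s1; s0-1->s1; s1-0->s2; s1-1->s2; s2-0->s0; s2-1->s0

Only the length mod 3 matters, so use a 3-cycle: from any state, every input symbol moves to the next state, wrapping s2 back to s0. Mark s1 accepting.
With 3 states:
        0   1  
>  s0   s1  s1 
 * s1   s2  s2 
   s2   s0  s0 
(> = start, * = accepting)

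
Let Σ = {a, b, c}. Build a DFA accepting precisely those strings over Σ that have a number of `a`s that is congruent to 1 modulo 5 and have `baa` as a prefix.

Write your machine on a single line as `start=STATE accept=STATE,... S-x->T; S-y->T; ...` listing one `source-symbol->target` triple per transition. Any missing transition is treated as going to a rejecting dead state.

start=q0; accept=q8; q0-a->q1; q0-b->q2; q0-c->q1; q1-a->q1; q1-b->q1; q1-c->q1; q2-a->q3; q2-b->q1; q2-c->q1; q3-a->q4; q3-b->q1; q3-c->q1; q4-a->q5; q4-b->q4; q4-c->q4; q5-a->q6; q5-b->q5; q5-c->q5; q6-a->q7; q6-b->q6; q6-c->q6; q7-a->q8; q7-b->q7; q7-c->q7; q8-a->q4; q8-b->q8; q8-c->q8

Build one automaton per condition and run them in lockstep. One (5 states) tracks the count of `a`s modulo 5; the other (5 states) tracks whether the input so far still matches the prefix `baa`. Each combined state is a pair, one component from each; accept when both components accept. After merging equivalent states the machine shrinks.
With 9 states:
        a   b   c  
>  q0   q1  q2  q1 
   q1   q1  q1  q1 
   q2   q3  q1  q1 
   q3   q4  q1  q1 
   q4   q5  q4  q4 
   q5   q6  q5  q5 
   q6   q7  q6  q6 
   q7   q8  q7  q7 
 * q8   q4  q8  q8 
(> = start, * = accepting)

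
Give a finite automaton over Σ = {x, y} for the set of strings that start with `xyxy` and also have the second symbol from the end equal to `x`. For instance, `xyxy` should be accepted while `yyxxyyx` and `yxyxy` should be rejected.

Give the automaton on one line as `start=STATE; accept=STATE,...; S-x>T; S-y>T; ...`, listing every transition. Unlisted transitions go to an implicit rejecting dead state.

Build one automaton per condition and run them in lockstep. The first has 6 states tracking whether the input so far still matches the prefix `xyxy`; the second has 7 states tracking the last 2 symbols read. A product state is a pair (one from each), accepting exactly when both do. After merging equivalent states the machine shrinks.
9 states suffice.
        x   y  
>  q0   q1  q2 
   q1   q2  q3 
   q2   q2  q2 
   q3   q4  q2 
   q4   q2  q5 
 * q5   q6  q7 
   q6   q8  q5 
   q7   q6  q7 
 * q8   q8  q5 
(> = start, * = accepting)

start=q0; accept=q5,q8; q0-x>q1; q0-y>q2; q1-x>q2; q1-y>q3; q2-x>q2; q2-y>q2; q3-x>q4; q3-y>q2; q4-x>q2; q4-y>q5; q5-x>q6; q5-y>q7; q6-x>q8; q6-y>q5; q7-x>q6; q7-y>q7; q8-x>q8; q8-y>q5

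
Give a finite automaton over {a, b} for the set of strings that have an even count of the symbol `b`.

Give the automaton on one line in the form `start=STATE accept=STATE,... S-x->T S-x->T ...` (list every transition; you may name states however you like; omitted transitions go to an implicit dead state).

start=q0 accept=q0 q0-a->q0 q0-b->q1 q1-a->q1 q1-b->q0

The only thing that matters is how many `b`s have appeared, reduced mod 2. Use one state per residue: q0 for 0, …, q1 for 1. Reading `b` moves to the next residue; anything else stays put. q0 is accepting.
2 states suffice.
        a   b  
>* q0   q0  q1 
   q1   q1  q0 
(> = start, * = accepting)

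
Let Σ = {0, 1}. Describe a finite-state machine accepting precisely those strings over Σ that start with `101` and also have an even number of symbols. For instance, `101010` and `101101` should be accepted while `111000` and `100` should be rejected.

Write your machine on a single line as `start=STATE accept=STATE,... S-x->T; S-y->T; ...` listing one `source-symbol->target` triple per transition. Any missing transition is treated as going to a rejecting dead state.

Handle the two conditions separately and then intersect. The first has 5 states tracking whether the input so far still matches the prefix `101`; the second has 2 states tracking the input length modulo 2. A product state is a pair (one from each), accepting exactly when both do.
        0   1  
>  S0   S1  S2 
   S1   S3  S3 
   S2   S4  S3 
   S3   S1  S1 
   S4   S1  S5 
   S5   S6  S6 
 * S6   S5  S5 
(> = start, * = accepting)

start=S0; accept=S6; S0-0->S1; S0-1->S2; S1-0->S3; S1-1->S3; S2-0->S4; S2-1->S3; S3-0->S1; S3-1->S1; S4-0->S1; S4-1->S5; S5-0->S6; S5-1->S6; S6-0->S5; S6-1->S5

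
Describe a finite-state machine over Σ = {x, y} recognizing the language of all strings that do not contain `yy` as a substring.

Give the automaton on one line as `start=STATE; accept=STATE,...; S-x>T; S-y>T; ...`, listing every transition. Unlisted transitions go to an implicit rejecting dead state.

start=A; accept=A,B; A-x>A; A-y>B; B-x>A; B-y>C; C-x>C; C-y>C

This is the complement of 'contains `yy`'. Use the same substring-matching states — A through C holding how much of `yy` has just been matched — but flip the accepting set: everything except the trap C accepts.
       x  y 
>* A   A  B 
 * B   A  C 
   C   C  C 
(> = start, * = accepting)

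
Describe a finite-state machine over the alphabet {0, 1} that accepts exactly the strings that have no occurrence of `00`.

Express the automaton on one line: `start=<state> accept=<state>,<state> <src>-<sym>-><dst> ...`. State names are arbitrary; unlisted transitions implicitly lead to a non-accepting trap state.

start=q0 accept=q0,q1 q0-0->q1 q0-1->q0 q1-0->q2 q1-1->q0 q2-0->q2 q2-1->q2

Track partial matches of the forbidden pattern `00`. State q2 is a dead state reached once `00` has occurred; every other state accepts. q0 means no part of `00` is currently matched.
A 3-state machine:
        0   1  
>* q0   q1  q0 
 * q1   q2  q0 
   q2   q2  q2 
(> = start, * = accepting)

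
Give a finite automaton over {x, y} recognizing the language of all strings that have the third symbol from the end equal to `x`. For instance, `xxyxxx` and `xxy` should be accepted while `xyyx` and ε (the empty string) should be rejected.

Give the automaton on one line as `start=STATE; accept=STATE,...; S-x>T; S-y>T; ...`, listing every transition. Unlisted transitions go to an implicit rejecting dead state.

start=S0; accept=S7,S8,S9,S10; S0-x>S1; S0-y>S2; S1-x>S3; S1-y>S4; S2-x>S5; S2-y>S6; S3-x>S7; S3-y>S8; S4-x>S9; S4-y>S10; S5-x>S11; S5-y>S12; S6-x>S13; S6-y>S14; S7-x>S7; S7-y>S8; S8-x>S9; S8-y>S10; S9-x>S11; S9-y>S12; S10-x>S13; S10-y>S14; S11-x>S7; S11-y>S8; S12-x>S9; S12-y>S10; S13-x>S11; S13-y>S12; S14-x>S13; S14-y>S14

A DFA must remember the last 3 symbols (since which symbol is third-to-last isn't known until the input ends). Use one state per possible window of the last ≤3 symbols; accept from those whose window starts with `x`.
          x    y  
>  S0     S1   S2 
   S1     S3   S4 
   S2     S5   S6 
   S3     S7   S8 
   S4     S9  S10 
   S5    S11  S12 
   S6    S13  S14 
 * S7     S7   S8 
 * S8     S9  S10 
 * S9    S11  S12 
 * S10   S13  S14 
   S11    S7   S8 
   S12    S9  S10 
   S13   S11  S12 
   S14   S13  S14 
(> = start, * = accepting)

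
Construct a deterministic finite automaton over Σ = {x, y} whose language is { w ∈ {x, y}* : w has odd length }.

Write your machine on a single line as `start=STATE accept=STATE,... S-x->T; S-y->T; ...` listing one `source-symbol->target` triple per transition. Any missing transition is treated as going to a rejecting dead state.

Only the length mod 2 matters, so use a 2-cycle: from any state, every input symbol moves to the next state, wrapping S1 back to S0. Mark S1 accepting.
        x   y  
>  S0   S1  S1 
 * S1   S0  S0 
(> = start, * = accepting)

start=S0; accept=S1; S0-x->S1; S0-y->S1; S1-x->S0; S1-y->S0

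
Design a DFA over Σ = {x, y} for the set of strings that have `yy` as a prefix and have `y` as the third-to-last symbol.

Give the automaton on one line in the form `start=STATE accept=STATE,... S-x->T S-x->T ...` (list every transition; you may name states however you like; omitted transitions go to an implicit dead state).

Run two small machines in parallel and take their product. One (4 states) tracks whether the input so far still matches the prefix `yy`; the other (15 states) tracks the last 3 symbols read. Each combined state is a pair, one component from each; accept when both components accept. Minimizing collapses redundant product states.
With 11 states:
          x    y  
>  s0     s1   s2 
   s1     s1   s1 
   s2     s1   s3 
   s3     s4   s5 
 * s4     s6   s7 
 * s5     s4   s5 
 * s6     s8   s9 
 * s7    s10   s3 
   s8     s8   s9 
   s9    s10   s3 
   s10    s6   s7 
(> = start, * = accepting)

start=s0 accept=s4,s5,s6,s7 s0-x->s1 s0-y->s2 s1-x->s1 s1-y->s1 s2-x->s1 s2-y->s3 s3-x->s4 s3-y->s5 s4-x->s6 s4-y->s7 s5-x->s4 s5-y->s5 s6-x->s8 s6-y->s9 s7-x->s10 s7-y->s3 s8-x->s8 s8-y->s9 s9-x->s10 s9-y->s3 s10-x->s6 s10-y->s7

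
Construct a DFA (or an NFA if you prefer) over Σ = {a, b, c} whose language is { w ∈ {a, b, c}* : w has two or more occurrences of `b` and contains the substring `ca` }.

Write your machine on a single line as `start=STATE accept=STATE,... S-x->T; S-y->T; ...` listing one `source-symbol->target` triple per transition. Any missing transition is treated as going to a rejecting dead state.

Run two small machines in parallel and take their product. One (4 states) tracks the count of `b`s, saturating at 3; the other (3 states) tracks whether and how much of `ca` has been seen. Each combined state is a pair, one component from each; accept when both components accept. After merging equivalent states the machine shrinks.
        a   b   c  
>  S0   S0  S1  S2 
   S1   S1  S3  S4 
   S2   S5  S1  S2 
   S3   S3  S3  S6 
   S4   S7  S3  S4 
   S5   S5  S7  S5 
   S6   S8  S3  S6 
   S7   S7  S8  S7 
 * S8   S8  S8  S8 
(> = start, * = accepting)

start=S0; accept=S8; S0-a->S0; S0-b->S1; S0-c->S2; S1-a->S1; S1-b->S3; S1-c->S4; S2-a->S5; S2-b->S1; S2-c->S2; S3-a->S3; S3-b->S3; S3-c->S6; S4-a->S7; S4-b->S3; S4-c->S4; S5-a->S5; S5-b->S7; S5-c->S5; S6-a->S8; S6-b->S3; S6-c->S6; S7-a->S7; S7-b->S8; S7-c->S7; S8-a->S8; S8-b->S8; S8-c->S8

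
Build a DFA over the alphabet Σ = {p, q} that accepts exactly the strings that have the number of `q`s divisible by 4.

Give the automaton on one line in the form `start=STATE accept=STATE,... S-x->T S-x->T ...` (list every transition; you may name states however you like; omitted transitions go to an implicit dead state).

start=S0 accept=S0 S0-p->S0 S0-q->S1 S1-p->S1 S1-q->S2 S2-p->S2 S2-q->S3 S3-p->S3 S3-q->S0

The only thing that matters is how many `q`s have appeared, reduced mod 4. Use one state per residue: S0 for 0, …, S3 for 3. Reading `q` moves to the next residue; anything else stays put. S0 is accepting.
With 4 states:
        p   q  
>* S0   S0  S1 
   S1   S1  S2 
   S2   S2  S3 
   S3   S3  S0 
(> = start, * = accepting)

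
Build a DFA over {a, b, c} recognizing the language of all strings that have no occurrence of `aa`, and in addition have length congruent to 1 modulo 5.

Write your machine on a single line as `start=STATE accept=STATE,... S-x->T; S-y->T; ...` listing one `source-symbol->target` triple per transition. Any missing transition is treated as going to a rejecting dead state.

Build one automaton per condition and run them in lockstep. One (3 states) tracks partial matches of the forbidden pattern `aa`; the other (5 states) tracks the input length modulo 5. Each combined state is a pair, one component from each; accept when both components accept.
With 15 states:
          a    b    c  
>  s0     s1   s2   s2 
 * s1     s3   s4   s4 
 * s2     s5   s4   s4 
   s3     s6   s6   s6 
   s4     s7   s8   s8 
   s5     s6   s8   s8 
   s6     s9   s9   s9 
   s7     s9  s10  s10 
   s8    s11  s10  s10 
   s9    s12  s12  s12 
   s10   s13   s0   s0 
   s11   s12   s0   s0 
   s12   s14  s14  s14 
   s13   s14   s2   s2 
   s14    s3   s3   s3 
(> = start, * = accepting)

start=s0; accept=s1,s2; s0-a->s1; s0-b->s2; s0-c->s2; s1-a->s3; s1-b->s4; s1-c->s4; s2-a->s5; s2-b->s4; s2-c->s4; s3-a->s6; s3-b->s6; s3-c->s6; s4-a->s7; s4-b->s8; s4-c->s8; s5-a->s6; s5-b->s8; s5-c->s8; s6-a->s9; s6-b->s9; s6-c->s9; s7-a->s9; s7-b->s10; s7-c->s10; s8-a->s11; s8-b->s10; s8-c->s10; s9-a->s12; s9-b->s12; s9-c->s12; s10-a->s13; s10-b->s0; s10-c->s0; s11-a->s12; s11-b->s0; s11-c->s0; s12-a->s14; s12-b->s14; s12-c->s14; s13-a->s14; s13-b->s2; s13-c->s2; s14-a->s3; s14-b->s3; s14-c->s3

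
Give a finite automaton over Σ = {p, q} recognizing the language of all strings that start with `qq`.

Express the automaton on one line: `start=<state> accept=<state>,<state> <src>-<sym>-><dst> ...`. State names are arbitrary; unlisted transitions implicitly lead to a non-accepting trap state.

start=s0 accept=s2 s0-p->s3 s0-q->s1 s1-p->s3 s1-q->s2 s2-p->s2 s2-q->s2 s3-p->s3 s3-q->s3

Check the first 2 symbols one by one: s0 through s1 record how many have matched `qq` so far; any wrong symbol goes to the dead state s3. After all 2 match we enter the accepting sink s2.
        p   q  
>  s0   s3  s1 
   s1   s3  s2 
 * s2   s2  s2 
   s3   s3  s3 
(> = start, * = accepting)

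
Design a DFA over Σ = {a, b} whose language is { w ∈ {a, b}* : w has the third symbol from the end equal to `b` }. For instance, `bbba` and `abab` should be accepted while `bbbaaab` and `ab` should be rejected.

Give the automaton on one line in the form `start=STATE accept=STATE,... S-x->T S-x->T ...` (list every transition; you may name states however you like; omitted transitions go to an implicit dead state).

A DFA must remember the last 3 symbols (since which symbol is third-to-last isn't known until the input ends). Use one state per possible window of the last ≤3 symbols; accept from those whose window starts with `b`.
With 15 states:
          a    b  
>  q0     q1   q2 
   q1     q3   q4 
   q2     q5   q6 
   q3     q7   q8 
   q4     q9  q10 
   q5    q11  q12 
   q6    q13  q14 
   q7     q7   q8 
   q8     q9  q10 
   q9    q11  q12 
   q10   q13  q14 
 * q11    q7   q8 
 * q12    q9  q10 
 * q13   q11  q12 
 * q14   q13  q14 
(> = start, * = accepting)

start=q0 accept=q11,q12,q13,q14 q0-a->q1 q0-b->q2 q1-a->q3 q1-b->q4 q2-a->q5 q2-b->q6 q3-a->q7 q3-b->q8 q4-a->q9 q4-b->q10 q5-a->q11 q5-b->q12 q6-a->q13 q6-b->q14 q7-a->q7 q7-b->q8 q8-a->q9 q8-b->q10 q9-a->q11 q9-b->q12 q10-a->q13 q10-b->q14 q11-a->q7 q11-b->q8 q12-a->q9 q12-b->q10 q13-a->q11 q13-b->q12 q14-a->q13 q14-b->q14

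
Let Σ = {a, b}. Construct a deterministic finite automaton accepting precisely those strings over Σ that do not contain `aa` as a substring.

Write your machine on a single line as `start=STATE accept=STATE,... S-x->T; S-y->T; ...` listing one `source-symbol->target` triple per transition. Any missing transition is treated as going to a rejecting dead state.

start=S0; accept=S0,S1; S0-a->S1; S0-b->S0; S1-a->S2; S1-b->S0; S2-a->S2; S2-b->S2

This is the complement of 'contains `aa`'. Use the same substring-matching states — S0 through S2 holding how much of `aa` has just been matched — but flip the accepting set: everything except the trap S2 accepts.
3 states suffice.
        a   b  
>* S0   S1  S0 
 * S1   S2  S0 
   S2   S2  S2 
(> = start, * = accepting)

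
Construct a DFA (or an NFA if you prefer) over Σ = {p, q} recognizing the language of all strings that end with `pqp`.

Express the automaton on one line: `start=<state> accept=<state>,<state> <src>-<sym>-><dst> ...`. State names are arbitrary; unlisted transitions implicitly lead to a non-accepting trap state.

Let each state record the length of the longest suffix of the input read so far that is also a prefix of `pqp`. s1 means the last symbol is `p`; s2 means the last 2 symbols are `pq`; s3 means the last 3 symbols are `pqp`. Accept only at s3, where the string currently ends in `pqp`.
        p   q  
>  s0   s1  s0 
   s1   s1  s2 
   s2   s3  s0 
 * s3   s1  s2 
(> = start, * = accepting)

start=s0 accept=s3 s0-p->s1 s0-q->s0 s1-p->s1 s1-q->s2 s2-p->s3 s2-q->s0 s3-p->s1 s3-q->s2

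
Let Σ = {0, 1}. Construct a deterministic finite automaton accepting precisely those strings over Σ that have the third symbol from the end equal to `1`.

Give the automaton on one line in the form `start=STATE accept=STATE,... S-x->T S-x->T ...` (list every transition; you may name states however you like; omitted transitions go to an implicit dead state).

A DFA must remember the last 3 symbols (since which symbol is third-to-last isn't known until the input ends). Use one state per possible window of the last ≤3 symbols; accept from those whose window starts with `1`.
A 15-state machine:
          0    1  
>  s0     s1   s2 
   s1     s3   s4 
   s2     s5   s6 
   s3     s7   s8 
   s4     s9  s10 
   s5    s11  s12 
   s6    s13  s14 
   s7     s7   s8 
   s8     s9  s10 
   s9    s11  s12 
   s10   s13  s14 
 * s11    s7   s8 
 * s12    s9  s10 
 * s13   s11  s12 
 * s14   s13  s14 
(> = start, * = accepting)

start=s0 accept=s11,s12,s13,s14 s0-0->s1 s0-1->s2 s1-0->s3 s1-1->s4 s2-0->s5 s2-1->s6 s3-0->s7 s3-1->s8 s4-0->s9 s4-1->s10 s5-0->s11 s5-1->s12 s6-0->s13 s6-1->s14 s7-0->s7 s7-1->s8 s8-0->s9 s8-1->s10 s9-0->s11 s9-1->s12 s10-0->s13 s10-1->s14 s11-0->s7 s11-1->s8 s12-0->s9 s12-1->s10 s13-0->s11 s13-1->s12 s14-0->s13 s14-1->s14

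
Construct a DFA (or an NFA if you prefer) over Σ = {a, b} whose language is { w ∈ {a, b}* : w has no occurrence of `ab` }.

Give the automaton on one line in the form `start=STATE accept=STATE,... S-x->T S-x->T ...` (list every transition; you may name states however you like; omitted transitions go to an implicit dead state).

This is the complement of 'contains `ab`'. Use the same substring-matching states — q0 through q2 holding how much of `ab` has just been matched — but flip the accepting set: everything except the trap q2 accepts.
A 3-state machine:
        a   b  
>* q0   q1  q0 
 * q1   q1  q2 
   q2   q2  q2 
(> = start, * = accepting)

start=q0 accept=q0,q1 q0-a->q1 q0-b->q0 q1-a->q1 q1-b->q2 q2-a->q2 q2-b->q2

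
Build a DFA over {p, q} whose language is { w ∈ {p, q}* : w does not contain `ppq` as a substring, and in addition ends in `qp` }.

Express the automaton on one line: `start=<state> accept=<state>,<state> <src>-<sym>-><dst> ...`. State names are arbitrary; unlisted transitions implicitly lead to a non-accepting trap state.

start=S0 accept=S4 S0-p->S1 S0-q->S2 S1-p->S3 S1-q->S2 S2-p->S4 S2-q->S2 S3-p->S3 S3-q->S3 S4-p->S3 S4-q->S2

Build one automaton per condition and run them in lockstep. One (4 states) tracks partial matches of the forbidden pattern `ppq`; the other (3 states) tracks how much of the suffix `qp` has currently been matched. Each combined state is a pair, one component from each; accept when both components accept. Minimizing collapses redundant product states.
5 states suffice.
        p   q  
>  S0   S1  S2 
   S1   S3  S2 
   S2   S4  S2 
   S3   S3  S3 
 * S4   S3  S2 
(> = start, * = accepting)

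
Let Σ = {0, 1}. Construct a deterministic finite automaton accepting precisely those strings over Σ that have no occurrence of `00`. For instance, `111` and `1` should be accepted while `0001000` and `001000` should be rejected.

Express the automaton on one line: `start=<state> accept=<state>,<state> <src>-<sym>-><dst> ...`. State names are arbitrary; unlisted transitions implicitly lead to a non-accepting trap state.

This is the complement of 'contains `00`'. Use the same substring-matching states — q0 through q2 holding how much of `00` has just been matched — but flip the accepting set: everything except the trap q2 accepts.
With 3 states:
        0   1  
>* q0   q1  q0 
 * q1   q2  q0 
   q2   q2  q2 
(> = start, * = accepting)

start=q0 accept=q0,q1 q0-0->q1 q0-1->q0 q1-0->q2 q1-1->q0 q2-0->q2 q2-1->q2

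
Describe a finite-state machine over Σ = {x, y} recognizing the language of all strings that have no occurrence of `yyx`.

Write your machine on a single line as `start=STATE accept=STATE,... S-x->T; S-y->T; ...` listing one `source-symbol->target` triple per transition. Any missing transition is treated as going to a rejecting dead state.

start=S0; accept=S0,S1,S2; S0-x->S0; S0-y->S1; S1-x->S0; S1-y->S2; S2-x->S3; S2-y->S2; S3-x->S3; S3-y->S3

Track partial matches of the forbidden pattern `yyx`. State S3 is a dead state reached once `yyx` has occurred; every other state accepts. S0 means no part of `yyx` is currently matched.
A 4-state machine:
        x   y  
>* S0   S0  S1 
 * S1   S0  S2 
 * S2   S3  S2 
   S3   S3  S3 
(> = start, * = accepting)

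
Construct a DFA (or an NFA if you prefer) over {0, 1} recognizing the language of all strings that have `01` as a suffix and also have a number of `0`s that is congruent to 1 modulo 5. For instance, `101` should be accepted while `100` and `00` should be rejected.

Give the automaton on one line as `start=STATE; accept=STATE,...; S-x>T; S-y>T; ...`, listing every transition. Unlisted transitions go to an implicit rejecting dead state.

Build one automaton per condition and run them in lockstep. The first has 3 states tracking how much of the suffix `01` has currently been matched; the second has 5 states tracking the count of `0`s modulo 5. A product state is a pair (one from each), accepting exactly when both do. After merging equivalent states the machine shrinks.
        0   1  
>  q0   q1  q0 
   q1   q2  q3 
   q2   q4  q2 
 * q3   q2  q5 
   q4   q6  q4 
   q5   q2  q5 
   q6   q0  q6 
(> = start, * = accepting)

start=q0; accept=q3; q0-0>q1; q0-1>q0; q1-0>q2; q1-1>q3; q2-0>q4; q2-1>q2; q3-0>q2; q3-1>q5; q4-0>q6; q4-1>q4; q5-0>q2; q5-1>q5; q6-0>q0; q6-1>q6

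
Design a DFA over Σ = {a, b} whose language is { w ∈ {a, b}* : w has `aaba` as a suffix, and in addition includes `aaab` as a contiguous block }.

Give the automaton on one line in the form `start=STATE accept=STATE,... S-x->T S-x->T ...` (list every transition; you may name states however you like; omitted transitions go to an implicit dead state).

start=s0 accept=s5 s0-a->s1 s0-b->s0 s1-a->s2 s1-b->s0 s2-a->s3 s2-b->s0 s3-a->s3 s3-b->s4 s4-a->s5 s4-b->s6 s5-a->s3 s5-b->s6 s6-a->s7 s6-b->s6 s7-a->s3 s7-b->s6

Run two small machines in parallel and take their product. The first has 5 states tracking how much of the suffix `aaba` has currently been matched; the second has 5 states tracking whether and how much of `aaab` has been seen. A product state is a pair (one from each), accepting exactly when both do. Minimizing collapses redundant product states.
        a   b  
>  s0   s1  s0 
   s1   s2  s0 
   s2   s3  s0 
   s3   s3  s4 
   s4   s5  s6 
 * s5   s3  s6 
   s6   s7  s6 
   s7   s3  s6 
(> = start, * = accepting)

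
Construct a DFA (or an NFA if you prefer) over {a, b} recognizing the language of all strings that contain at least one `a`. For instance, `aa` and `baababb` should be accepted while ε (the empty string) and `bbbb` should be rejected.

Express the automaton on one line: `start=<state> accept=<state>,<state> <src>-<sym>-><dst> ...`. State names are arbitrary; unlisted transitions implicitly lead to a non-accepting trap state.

start=q0 accept=q1,q2 q0-a->q1 q0-b->q0 q1-a->q2 q1-b->q1 q2-a->q2 q2-b->q2

Count `a`s, saturating at 2: state q0 means no `a` yet, q1 means one `a` seen, q2 means more than one. Each `a` increments (capped at q2); other symbols loop. Accept from {q1, q2}.
With 3 states:
        a   b  
>  q0   q1  q0 
 * q1   q2  q1 
 * q2   q2  q2 
(> = start, * = accepting)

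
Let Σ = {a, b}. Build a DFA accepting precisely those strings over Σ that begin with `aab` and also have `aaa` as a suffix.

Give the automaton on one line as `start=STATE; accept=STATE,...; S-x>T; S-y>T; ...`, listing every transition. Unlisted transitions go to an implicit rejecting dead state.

Build one automaton per condition and run them in lockstep. One (5 states) tracks whether the input so far still matches the prefix `aab`; the other (4 states) tracks how much of the suffix `aaa` has currently been matched. Each combined state is a pair, one component from each; accept when both components accept.
          a    b  
>  q0     q1   q2 
   q1     q3   q2 
   q2     q4   q2 
   q3     q5   q6 
   q4     q7   q2 
   q5     q5   q2 
   q6     q8   q6 
   q7     q5   q2 
   q8     q9   q6 
   q9    q10   q6 
 * q10   q10   q6 
(> = start, * = accepting)

start=q0; accept=q10; q0-a>q1; q0-b>q2; q1-a>q3; q1-b>q2; q2-a>q4; q2-b>q2; q3-a>q5; q3-b>q6; q4-a>q7; q4-b>q2; q5-a>q5; q5-b>q2; q6-a>q8; q6-b>q6; q7-a>q5; q7-b>q2; q8-a>q9; q8-b>q6; q9-a>q10; q9-b>q6; q10-a>q10; q10-b>q6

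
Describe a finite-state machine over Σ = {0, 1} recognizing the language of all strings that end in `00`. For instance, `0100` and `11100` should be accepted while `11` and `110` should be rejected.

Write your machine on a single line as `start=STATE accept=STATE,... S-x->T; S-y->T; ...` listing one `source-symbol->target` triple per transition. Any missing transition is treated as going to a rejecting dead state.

Let each state record the length of the longest suffix of the input read so far that is also a prefix of `00`. S1 means the last symbol is `0`; S2 means the last 2 symbols are `00`. Accept only at S2, where the string currently ends in `00`.
3 states suffice.
        0   1  
>  S0   S1  S0 
   S1   S2  S0 
 * S2   S2  S0 
(> = start, * = accepting)

start=S0; accept=S2; S0-0->S1; S0-1->S0; S1-0->S2; S1-1->S0; S2-0->S2; S2-1->S0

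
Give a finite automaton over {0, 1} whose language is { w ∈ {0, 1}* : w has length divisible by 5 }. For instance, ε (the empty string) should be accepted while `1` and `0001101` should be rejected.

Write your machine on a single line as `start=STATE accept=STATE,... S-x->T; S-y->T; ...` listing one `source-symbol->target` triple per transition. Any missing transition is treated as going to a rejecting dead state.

start=q0; accept=q0; q0-0->q1; q0-1->q1; q1-0->q2; q1-1->q2; q2-0->q3; q2-1->q3; q3-0->q4; q3-1->q4; q4-0->q0; q4-1->q0

Count input length modulo 5: every symbol advances one step around the cycle q0 → q1 → q2 → q3 → q4 → q0. Accept at q0.
A 5-state machine:
        0   1  
>* q0   q1  q1 
   q1   q2  q2 
   q2   q3  q3 
   q3   q4  q4 
   q4   q0  q0 
(> = start, * = accepting)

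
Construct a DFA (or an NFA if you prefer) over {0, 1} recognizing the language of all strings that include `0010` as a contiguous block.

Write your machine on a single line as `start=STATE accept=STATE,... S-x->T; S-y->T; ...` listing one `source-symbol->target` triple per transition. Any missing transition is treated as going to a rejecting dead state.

Track how much of `0010` has been matched so far: state q0 is no progress, q4 is the absorbing accept state reached once `0010` has occurred. Intermediate states record partial matches; on a mismatch, fall back to the longest reusable overlap.
        0   1  
>  q0   q1  q0 
   q1   q2  q0 
   q2   q2  q3 
   q3   q4  q0 
 * q4   q4  q4 
(> = start, * = accepting)

start=q0; accept=q4; q0-0->q1; q0-1->q0; q1-0->q2; q1-1->q0; q2-0->q2; q2-1->q3; q3-0->q4; q3-1->q0; q4-0->q4; q4-1->q4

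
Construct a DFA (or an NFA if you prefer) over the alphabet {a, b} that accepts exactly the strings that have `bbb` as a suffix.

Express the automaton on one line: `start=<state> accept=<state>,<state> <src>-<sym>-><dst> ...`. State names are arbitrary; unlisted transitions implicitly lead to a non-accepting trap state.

start=S0 accept=S3 S0-a->S0 S0-b->S1 S1-a->S0 S1-b->S2 S2-a->S0 S2-b->S3 S3-a->S0 S3-b->S3

Remember how much of `bbb` the current input suffix matches. State S0 means no match yet; S1 means the last symbol is `b`; S2 means the last 2 symbols are `bb`; S3 means the last 3 symbols are `bbb`. Only S3 accepts. On a mismatch, fall back to the longest proper suffix that is still a prefix of `bbb`.
        a   b  
>  S0   S0  S1 
   S1   S0  S2 
   S2   S0  S3 
 * S3   S0  S3 
(> = start, * = accepting)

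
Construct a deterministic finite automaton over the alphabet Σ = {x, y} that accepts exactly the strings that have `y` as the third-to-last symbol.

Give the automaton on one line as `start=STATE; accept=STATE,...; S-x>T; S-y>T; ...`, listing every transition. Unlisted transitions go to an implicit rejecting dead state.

Because acceptance depends on a position counted from the end, the machine has to buffer the most recent 3 symbols. Make each state the string of the last up-to-3 symbols read; on input `x` shift the window left and append `x`. Accept when the buffered window has length 3 and begins with `y`.
With 15 states:
       x  y 
>  A   B  C 
   B   D  E 
   C   F  G 
   D   H  I 
   E   J  K 
   F   L  M 
   G   N  O 
   H   H  I 
   I   J  K 
   J   L  M 
   K   N  O 
 * L   H  I 
 * M   J  K 
 * N   L  M 
 * O   N  O 
(> = start, * = accepting)

start=A; accept=L,M,N,O; A-x>B; A-y>C; B-x>D; B-y>E; C-x>F; C-y>G; D-x>H; D-y>I; E-x>J; E-y>K; F-x>L; F-y>M; G-x>N; G-y>O; H-x>H; H-y>I; I-x>J; I-y>K; J-x>L; J-y>M; K-x>N; K-y>O; L-x>H; L-y>I; M-x>J; M-y>K; N-x>L; N-y>M; O-x>N; O-y>O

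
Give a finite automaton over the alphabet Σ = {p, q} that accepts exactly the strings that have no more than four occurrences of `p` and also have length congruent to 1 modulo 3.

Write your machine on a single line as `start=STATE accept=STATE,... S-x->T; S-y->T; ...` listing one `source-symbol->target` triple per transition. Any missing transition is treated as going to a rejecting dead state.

start=S0; accept=S1,S2,S9,S10,S11; S0-p->S1; S0-q->S2; S1-p->S3; S1-q->S4; S2-p->S4; S2-q->S5; S3-p->S6; S3-q->S7; S4-p->S7; S4-q->S8; S5-p->S8; S5-q->S0; S6-p->S9; S6-q->S10; S7-p->S10; S7-q->S11; S8-p->S11; S8-q->S1; S9-p->S12; S9-q->S13; S10-p->S13; S10-q->S14; S11-p->S14; S11-q->S3; S12-p->S12; S12-q->S12; S13-p->S12; S13-q->S15; S14-p->S15; S14-q->S6; S15-p->S12; S15-q->S9

Build one automaton per condition and run them in lockstep. The first has 6 states tracking the count of `p`s, saturating at 5; the second has 3 states tracking the input length modulo 3. A product state is a pair (one from each), accepting exactly when both do. Minimizing collapses redundant product states.
16 states suffice.
          p    q  
>  S0     S1   S2 
 * S1     S3   S4 
 * S2     S4   S5 
   S3     S6   S7 
   S4     S7   S8 
   S5     S8   S0 
   S6     S9  S10 
   S7    S10  S11 
   S8    S11   S1 
 * S9    S12  S13 
 * S10   S13  S14 
 * S11   S14   S3 
   S12   S12  S12 
   S13   S12  S15 
   S14   S15   S6 
   S15   S12   S9 
(> = start, * = accepting)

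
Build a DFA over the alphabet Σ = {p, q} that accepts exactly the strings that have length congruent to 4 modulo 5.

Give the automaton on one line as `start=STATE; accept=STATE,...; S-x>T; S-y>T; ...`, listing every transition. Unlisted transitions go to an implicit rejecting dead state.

Only the length mod 5 matters, so use a 5-cycle: from any state, every input symbol moves to the next state, wrapping S4 back to S0. Mark S4 accepting.
5 states suffice.
        p   q  
>  S0   S1  S1 
   S1   S2  S2 
   S2   S3  S3 
   S3   S4  S4 
 * S4   S0  S0 
(> = start, * = accepting)

start=S0; accept=S4; S0-p>S1; S0-q>S1; S1-p>S2; S1-q>S2; S2-p>S3; S2-q>S3; S3-p>S4; S3-q>S4; S4-p>S0; S4-q>S0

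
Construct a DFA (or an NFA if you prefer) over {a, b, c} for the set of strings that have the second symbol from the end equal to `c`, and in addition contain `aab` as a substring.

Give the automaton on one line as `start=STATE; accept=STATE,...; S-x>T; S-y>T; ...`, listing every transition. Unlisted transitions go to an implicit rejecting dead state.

Run two small machines in parallel and take their product. One (13 states) tracks the last 2 symbols read; the other (4 states) tracks whether and how much of `aab` has been seen. Each combined state is a pair, one component from each; accept when both components accept. Minimizing collapses redundant product states.
7 states suffice.
        a   b   c  
>  q0   q1  q0  q0 
   q1   q2  q0  q0 
   q2   q2  q3  q0 
   q3   q3  q3  q4 
   q4   q5  q5  q6 
 * q5   q3  q3  q4 
 * q6   q5  q5  q6 
(> = start, * = accepting)

start=q0; accept=q5,q6; q0-a>q1; q0-b>q0; q0-c>q0; q1-a>q2; q1-b>q0; q1-c>q0; q2-a>q2; q2-b>q3; q2-c>q0; q3-a>q3; q3-b>q3; q3-c>q4; q4-a>q5; q4-b>q5; q4-c>q6; q5-a>q3; q5-b>q3; q5-c>q4; q6-a>q5; q6-b>q5; q6-c>q6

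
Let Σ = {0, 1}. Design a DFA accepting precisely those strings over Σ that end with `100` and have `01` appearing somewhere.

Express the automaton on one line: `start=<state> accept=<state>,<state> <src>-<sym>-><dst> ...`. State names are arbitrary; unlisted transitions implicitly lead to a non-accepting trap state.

Build one automaton per condition and run them in lockstep. The first has 4 states tracking how much of the suffix `100` has currently been matched; the second has 3 states tracking whether and how much of `01` has been seen. A product state is a pair (one from each), accepting exactly when both do. Minimizing collapses redundant product states.
       0  1 
>  A   B  A 
   B   B  C 
   C   D  C 
   D   E  C 
 * E   B  C 
(> = start, * = accepting)

start=A accept=E A-0->B A-1->A B-0->B B-1->C C-0->D C-1->C D-0->E D-1->C E-0->B E-1->C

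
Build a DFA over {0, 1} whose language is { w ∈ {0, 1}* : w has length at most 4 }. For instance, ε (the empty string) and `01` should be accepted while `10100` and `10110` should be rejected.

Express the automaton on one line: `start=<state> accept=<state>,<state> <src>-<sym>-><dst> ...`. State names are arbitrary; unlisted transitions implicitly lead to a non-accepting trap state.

start=S0 accept=S0,S1,S2,S3,S4 S0-0->S1 S0-1->S1 S1-0->S2 S1-1->S2 S2-0->S3 S2-1->S3 S3-0->S4 S3-1->S4 S4-0->S5 S4-1->S5 S5-0->S5 S5-1->S5

We only need to distinguish lengths 0, 1, …, 4, and '>4'. Chain S0 → S1 → S2 → S3 → S4 → S5 on every symbol, with S5 looping. Accepting states: {S0, S1, S2, S3, S4}.
6 states suffice.
        0   1  
>* S0   S1  S1 
 * S1   S2  S2 
 * S2   S3  S3 
 * S3   S4  S4 
 * S4   S5  S5 
   S5   S5  S5 
(> = start, * = accepting)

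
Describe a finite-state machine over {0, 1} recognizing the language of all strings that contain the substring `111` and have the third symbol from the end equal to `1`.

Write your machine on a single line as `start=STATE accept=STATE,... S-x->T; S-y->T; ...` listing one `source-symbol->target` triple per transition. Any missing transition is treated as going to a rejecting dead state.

start=A; accept=D,E,F,G; A-0->A; A-1->B; B-0->A; B-1->C; C-0->A; C-1->D; D-0->E; D-1->D; E-0->F; E-1->G; F-0->H; F-1->I; G-0->J; G-1->K; H-0->H; H-1->I; I-0->J; I-1->K; J-0->F; J-1->G; K-0->E; K-1->D

Handle the two conditions separately and then intersect. One (4 states) tracks whether and how much of `111` has been seen; the other (15 states) tracks the last 3 symbols read. Each combined state is a pair, one component from each; accept when both components accept. Minimizing collapses redundant product states.
With 11 states:
       0  1 
>  A   A  B 
   B   A  C 
   C   A  D 
 * D   E  D 
 * E   F  G 
 * F   H  I 
 * G   J  K 
   H   H  I 
   I   J  K 
   J   F  G 
   K   E  D 
(> = start, * = accepting)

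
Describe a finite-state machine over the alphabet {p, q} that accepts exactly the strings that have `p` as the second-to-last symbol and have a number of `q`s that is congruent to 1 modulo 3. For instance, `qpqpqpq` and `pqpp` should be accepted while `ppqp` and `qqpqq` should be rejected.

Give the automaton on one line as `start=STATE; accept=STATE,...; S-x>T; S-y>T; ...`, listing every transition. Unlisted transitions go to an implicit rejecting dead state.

Run two small machines in parallel and take their product. The first has 7 states tracking the last 2 symbols read; the second has 3 states tracking the count of `q`s modulo 3. A product state is a pair (one from each), accepting exactly when both do.
          p    q  
>  S0     S1   S2 
   S1     S3   S4 
   S2     S5   S6 
   S3     S3   S4 
 * S4     S5   S6 
   S5     S7   S8 
   S6     S9  S10 
 * S7     S7   S8 
   S8     S9  S10 
   S9    S11  S12 
   S10   S13  S14 
   S11   S11  S12 
   S12   S13  S14 
   S13    S3   S4 
   S14    S5   S6 
(> = start, * = accepting)

start=S0; accept=S4,S7; S0-p>S1; S0-q>S2; S1-p>S3; S1-q>S4; S2-p>S5; S2-q>S6; S3-p>S3; S3-q>S4; S4-p>S5; S4-q>S6; S5-p>S7; S5-q>S8; S6-p>S9; S6-q>S10; S7-p>S7; S7-q>S8; S8-p>S9; S8-q>S10; S9-p>S11; S9-q>S12; S10-p>S13; S10-q>S14; S11-p>S11; S11-q>S12; S12-p>S13; S12-q>S14; S13-p>S3; S13-q>S4; S14-p>S5; S14-q>S6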